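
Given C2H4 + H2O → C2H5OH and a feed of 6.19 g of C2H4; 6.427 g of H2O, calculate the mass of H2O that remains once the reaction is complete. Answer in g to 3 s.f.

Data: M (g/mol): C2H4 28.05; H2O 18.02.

n(C2H4) = 6.190 / 28.05 = 0.2207 mol
n(H2O) = 6.427 / 18.02 = 0.3567 mol
n/ν → C2H4: 0.2207, H2O: 0.3567; C2H4 is limiting.
H2O consumed = (1/1) × 0.2207 = 0.2207 mol
H2O remaining = 0.3567 − 0.2207 = 0.1360 mol
mass = 0.1360 × 18.02 = 2.451 g

2.45 g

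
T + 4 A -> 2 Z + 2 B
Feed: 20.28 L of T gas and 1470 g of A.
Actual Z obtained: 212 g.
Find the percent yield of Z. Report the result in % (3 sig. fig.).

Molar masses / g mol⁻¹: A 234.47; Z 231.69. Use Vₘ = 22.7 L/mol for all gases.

51.2 %

n(T) = 20.28 / 22.7 = 0.8934 mol
n(A) = 1470 / 234.47 = 6.269 mol
n/ν → T: 0.8934, A: 1.567; T is limiting.
theoretical n(Z) = (2/1) × 0.8934 = 1.787 mol → 414.0 g
% yield = 212 / 414.0 × 100 = 51.21 %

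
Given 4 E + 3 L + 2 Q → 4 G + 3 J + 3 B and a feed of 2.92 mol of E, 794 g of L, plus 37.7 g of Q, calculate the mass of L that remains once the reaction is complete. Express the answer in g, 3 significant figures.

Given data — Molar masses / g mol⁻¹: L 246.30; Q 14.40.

n(E) = 2.920 mol
n(L) = 794.0 / 246.30 = 3.224 mol
n(Q) = 37.70 / 14.40 = 2.618 mol
n/ν → E: 0.7300, L: 1.075, Q: 1.309; E is limiting.
L consumed = (3/4) × 2.920 = 2.190 mol
L remaining = 3.224 − 2.190 = 1.034 mol
mass = 1.034 × 246.30 = 254.7 g

255 g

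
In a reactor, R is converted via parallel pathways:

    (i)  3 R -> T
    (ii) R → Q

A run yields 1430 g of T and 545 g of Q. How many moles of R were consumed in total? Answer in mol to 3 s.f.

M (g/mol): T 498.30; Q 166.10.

n(T) = 1430 / 498.30 = 2.870 mol
n(Q) = 545 / 166.10 = 3.281 mol
n(R) via (i) = (3/1)×2.870 = 8.610 mol
n(R) via (ii) = (1/1)×3.281 = 3.281 mol
total n(R) = 8.610 + 3.281 = 11.89 mol

11.9 mol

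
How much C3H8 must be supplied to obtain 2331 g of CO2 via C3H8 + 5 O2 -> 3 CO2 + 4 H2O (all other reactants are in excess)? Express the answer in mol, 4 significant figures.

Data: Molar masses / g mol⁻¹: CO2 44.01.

17.66 mol

n(CO2) = 2331 / 44.01 = 52.97 mol
n(C3H8) = (1/3) × 52.97 = 17.66 mol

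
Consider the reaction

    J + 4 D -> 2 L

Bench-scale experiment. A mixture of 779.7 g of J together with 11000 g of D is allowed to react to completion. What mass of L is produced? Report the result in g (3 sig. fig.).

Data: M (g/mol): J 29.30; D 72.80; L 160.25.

n(J) = 779.7 / 29.30 = 26.61 mol
n(D) = 11000 / 72.80 = 151.1 mol
n/ν for J = 26.61/1 = 26.61
n/ν for D = 151.1/4 = 37.78
Smallest n/ν is J → limiting reagent.
n(L) = (2/1) × 26.61 = 53.22 mol
mass = 53.22 × 160.25 = 8529 g

8530 g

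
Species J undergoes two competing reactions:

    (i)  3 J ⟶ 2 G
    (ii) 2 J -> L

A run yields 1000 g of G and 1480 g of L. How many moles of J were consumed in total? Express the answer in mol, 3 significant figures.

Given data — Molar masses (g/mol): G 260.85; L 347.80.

14.3 mol

n(G) = 1000 / 260.85 = 3.834 mol
n(L) = 1480 / 347.80 = 4.255 mol
n(J) via (i) = (3/2)×3.834 = 5.751 mol
n(J) via (ii) = (2/1)×4.255 = 8.510 mol
total n(J) = 5.751 + 8.510 = 14.26 mol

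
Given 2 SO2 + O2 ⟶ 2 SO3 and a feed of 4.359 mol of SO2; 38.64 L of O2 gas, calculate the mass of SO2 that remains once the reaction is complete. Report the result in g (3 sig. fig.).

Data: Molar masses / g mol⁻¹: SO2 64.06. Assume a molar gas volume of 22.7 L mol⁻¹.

61.2 g

n(SO2) = 4.359 mol
n(O2) = 38.64 / 22.7 = 1.702 mol
n/ν for SO2 = 4.359/2 = 2.180
n/ν for O2 = 1.702/1 = 1.702
Smallest n/ν is O2 → limiting reagent.
SO2 consumed = (2/1) × 1.702 = 3.404 mol
SO2 remaining = 4.359 − 3.404 = 0.9550 mol
mass = 0.9550 × 64.06 = 61.18 g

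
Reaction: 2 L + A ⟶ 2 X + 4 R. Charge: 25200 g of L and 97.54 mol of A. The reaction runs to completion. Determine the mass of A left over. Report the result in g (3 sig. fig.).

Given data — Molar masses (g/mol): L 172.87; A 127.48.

n(L) = 25200 / 172.87 = 145.8 mol
n(A) = 97.54 mol
n/ν → L: 72.90, A: 97.54; L is limiting.
A consumed = (1/2) × 145.8 = 72.90 mol
A remaining = 97.54 − 72.90 = 24.64 mol
mass = 24.64 × 127.48 = 3141 g

3140 g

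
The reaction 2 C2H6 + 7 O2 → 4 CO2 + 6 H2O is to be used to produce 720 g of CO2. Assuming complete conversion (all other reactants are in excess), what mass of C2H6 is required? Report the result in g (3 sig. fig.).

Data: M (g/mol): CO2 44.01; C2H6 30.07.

246 g

n(CO2) = 720 / 44.01 = 16.36 mol
n(C2H6) = (2/4) × 16.36 = 8.180 mol
mass = 8.180 × 30.07 = 246.0 g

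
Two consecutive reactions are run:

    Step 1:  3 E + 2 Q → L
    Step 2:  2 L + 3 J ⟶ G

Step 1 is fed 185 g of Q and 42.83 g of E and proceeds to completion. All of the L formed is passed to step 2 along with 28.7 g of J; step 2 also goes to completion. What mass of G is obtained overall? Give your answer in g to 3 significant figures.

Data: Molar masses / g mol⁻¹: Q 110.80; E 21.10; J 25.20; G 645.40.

218 g

Step 1:
n(Q) = 185.0 / 110.80 = 1.670 mol
n(E) = 42.83 / 21.10 = 2.030 mol
n/ν → Q: 0.8350, E: 0.6767; E is limiting.
n(L) produced = (1/3) × 2.030 = 0.6767 mol
Step 2:
n(L) available = 0.6767 mol
n(J) = 28.70 / 25.20 = 1.139 mol
n/ν → L: 0.3384, J: 0.3797; L is limiting.
n(G) = (1/2) × 0.6767 = 0.3384 mol
mass = 0.3384 × 645.40 = 218.4 g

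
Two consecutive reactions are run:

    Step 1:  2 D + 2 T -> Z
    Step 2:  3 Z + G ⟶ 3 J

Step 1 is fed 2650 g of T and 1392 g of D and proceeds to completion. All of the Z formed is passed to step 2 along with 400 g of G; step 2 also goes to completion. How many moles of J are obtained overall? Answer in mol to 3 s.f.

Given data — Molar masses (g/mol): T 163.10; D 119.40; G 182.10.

5.83 mol

Step 1:
n(T) = 2650 / 163.10 = 16.25 mol
n(D) = 1392 / 119.40 = 11.66 mol
n/ν for T = 16.25/2 = 8.125
n/ν for D = 11.66/2 = 5.830
Smallest n/ν is D → limiting reagent.
n(Z) produced = (1/2) × 11.66 = 5.830 mol
Step 2:
n(Z) available = 5.830 mol
n(G) = 400.0 / 182.10 = 2.197 mol
n/ν for Z = 5.830/3 = 1.943
n/ν for G = 2.197/1 = 2.197
Smallest n/ν is Z → limiting reagent.
n(J) = (3/3) × 5.830 = 5.830 mol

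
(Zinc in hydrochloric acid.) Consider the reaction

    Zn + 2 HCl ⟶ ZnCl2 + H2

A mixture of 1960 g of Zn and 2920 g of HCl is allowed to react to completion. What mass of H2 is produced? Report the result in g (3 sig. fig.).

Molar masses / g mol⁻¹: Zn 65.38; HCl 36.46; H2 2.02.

60.6 g

n(Zn) = 1960 / 65.38 = 29.98 mol
n(HCl) = 2920 / 36.46 = 80.09 mol
n/ν → Zn: 29.98, HCl: 40.05; Zn is limiting.
n(H2) = (1/1) × 29.98 = 29.98 mol
mass = 29.98 × 2.02 = 60.56 g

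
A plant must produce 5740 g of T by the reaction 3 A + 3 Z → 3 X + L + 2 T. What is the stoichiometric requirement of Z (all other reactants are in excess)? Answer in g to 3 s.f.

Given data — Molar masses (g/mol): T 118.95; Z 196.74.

14200 g

n(T) = 5740 / 118.95 = 48.26 mol
n(Z) = (3/2) × 48.26 = 72.39 mol
mass = 72.39 × 196.74 = 14240 g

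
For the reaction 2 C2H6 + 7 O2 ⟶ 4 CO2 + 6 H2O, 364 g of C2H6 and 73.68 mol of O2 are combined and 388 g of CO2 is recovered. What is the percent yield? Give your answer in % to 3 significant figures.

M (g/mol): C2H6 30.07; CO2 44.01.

36.4 %

n(C2H6) = 364.0 / 30.07 = 12.11 mol
n(O2) = 73.68 mol
n/ν → C2H6: 6.055, O2: 10.53; C2H6 is limiting.
theoretical n(CO2) = (4/2) × 12.11 = 24.22 mol → 1066 g
% yield = 388 / 1066 × 100 = 36.40 %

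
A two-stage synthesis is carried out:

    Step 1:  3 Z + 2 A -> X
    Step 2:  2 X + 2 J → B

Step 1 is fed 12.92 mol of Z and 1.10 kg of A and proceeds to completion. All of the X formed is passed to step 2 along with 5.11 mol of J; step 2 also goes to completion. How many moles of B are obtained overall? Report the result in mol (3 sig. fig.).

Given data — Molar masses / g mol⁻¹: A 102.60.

Step 1:
n(Z) = 12.92 mol
n(A) = 1.100×1000 / 102.60 = 10.72 mol
n/ν → Z: 4.307, A: 5.360; Z is limiting.
n(X) produced = (1/3) × 12.92 = 4.307 mol
Step 2:
n(X) available = 4.307 mol
n(J) = 5.110 mol
n/ν → X: 2.154, J: 2.555; X is limiting.
n(B) = (1/2) × 4.307 = 2.154 mol

2.15 mol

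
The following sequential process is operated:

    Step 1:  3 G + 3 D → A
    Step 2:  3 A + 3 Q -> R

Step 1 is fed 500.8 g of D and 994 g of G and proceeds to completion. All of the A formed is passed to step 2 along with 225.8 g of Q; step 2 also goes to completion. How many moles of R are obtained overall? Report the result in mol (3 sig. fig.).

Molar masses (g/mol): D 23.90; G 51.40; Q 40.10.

Step 1:
n(D) = 500.8 / 23.90 = 20.95 mol
n(G) = 994.0 / 51.40 = 19.34 mol
n/ν for D = 20.95/3 = 6.983
n/ν for G = 19.34/3 = 6.447
Smallest n/ν is G → limiting reagent.
n(A) produced = (1/3) × 19.34 = 6.447 mol
Step 2:
n(A) available = 6.447 mol
n(Q) = 225.8 / 40.10 = 5.631 mol
n/ν for A = 6.447/3 = 2.149
n/ν for Q = 5.631/3 = 1.877
Smallest n/ν is Q → limiting reagent.
n(R) = (1/3) × 5.631 = 1.877 mol

1.88 mol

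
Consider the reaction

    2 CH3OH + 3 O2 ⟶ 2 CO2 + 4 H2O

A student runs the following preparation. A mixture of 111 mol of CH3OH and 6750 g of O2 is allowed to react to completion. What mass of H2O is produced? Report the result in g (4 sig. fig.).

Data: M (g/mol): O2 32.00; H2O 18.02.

n(CH3OH) = 111.0 mol
n(O2) = 6750 / 32.00 = 210.9 mol
n/ν for CH3OH = 111.0/2 = 55.50
n/ν for O2 = 210.9/3 = 70.30
Smallest n/ν is CH3OH → limiting reagent.
n(H2O) = (4/2) × 111.0 = 222.0 mol
mass = 222.0 × 18.02 = 4000 g

4000 g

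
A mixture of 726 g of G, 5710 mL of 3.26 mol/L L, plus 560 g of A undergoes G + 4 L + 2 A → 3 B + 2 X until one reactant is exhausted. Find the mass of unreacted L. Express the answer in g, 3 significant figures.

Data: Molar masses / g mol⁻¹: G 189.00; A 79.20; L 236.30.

1060 g

n(G) = 726.0 / 189.00 = 3.841 mol
n(L) = 3.26 × 5710/1000 = 18.61 mol
n(A) = 560.0 / 79.20 = 7.071 mol
n/ν for G = 3.841/1 = 3.841
n/ν for L = 18.61/4 = 4.653
n/ν for A = 7.071/2 = 3.536
Smallest n/ν is A → limiting reagent.
L consumed = (4/2) × 7.071 = 14.14 mol
L remaining = 18.61 − 14.14 = 4.470 mol
mass = 4.470 × 236.30 = 1056 g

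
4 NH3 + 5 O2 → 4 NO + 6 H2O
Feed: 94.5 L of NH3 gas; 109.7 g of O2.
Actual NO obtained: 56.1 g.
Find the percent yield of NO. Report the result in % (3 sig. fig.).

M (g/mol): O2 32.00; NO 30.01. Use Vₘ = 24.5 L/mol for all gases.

68.2 %

n(NH3) = 94.50 / 24.5 = 3.857 mol
n(O2) = 109.7 / 32.00 = 3.428 mol
n/ν → NH3: 0.9643, O2: 0.6856; O2 is limiting.
theoretical n(NO) = (4/5) × 3.428 = 2.742 mol → 82.29 g
% yield = 56.1 / 82.29 × 100 = 68.17 %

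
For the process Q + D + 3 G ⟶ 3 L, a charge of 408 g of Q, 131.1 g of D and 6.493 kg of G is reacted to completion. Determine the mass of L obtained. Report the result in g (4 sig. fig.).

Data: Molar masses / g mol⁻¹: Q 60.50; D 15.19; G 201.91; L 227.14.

n(Q) = 408.0 / 60.50 = 6.744 mol
n(D) = 131.1 / 15.19 = 8.631 mol
n(G) = 6.493×1000 / 201.91 = 32.16 mol
n/ν → Q: 6.744, D: 8.631, G: 10.72; Q is limiting.
n(L) = (3/1) × 6.744 = 20.23 mol
mass = 20.23 × 227.14 = 4595 g

4595 g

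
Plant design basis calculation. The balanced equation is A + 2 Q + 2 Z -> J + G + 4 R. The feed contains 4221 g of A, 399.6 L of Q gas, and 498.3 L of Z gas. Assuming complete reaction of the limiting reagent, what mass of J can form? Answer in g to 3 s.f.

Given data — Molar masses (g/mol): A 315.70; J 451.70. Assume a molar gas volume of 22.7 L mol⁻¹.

3980 g

n(A) = 4221 / 315.70 = 13.37 mol
n(Q) = 399.6 / 22.7 = 17.60 mol
n(Z) = 498.3 / 22.7 = 21.95 mol
n/ν → A: 13.37, Q: 8.800, Z: 10.98; Q is limiting.
n(J) = (1/2) × 17.60 = 8.800 mol
mass = 8.800 × 451.70 = 3975 g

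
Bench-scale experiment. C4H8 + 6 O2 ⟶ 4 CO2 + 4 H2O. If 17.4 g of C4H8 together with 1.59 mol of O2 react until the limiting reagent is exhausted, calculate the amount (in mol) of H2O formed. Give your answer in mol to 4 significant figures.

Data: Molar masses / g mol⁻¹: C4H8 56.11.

n(C4H8) = 17.40 / 56.11 = 0.3101 mol
n(O2) = 1.590 mol
n/ν for C4H8 = 0.3101/1 = 0.3101
n/ν for O2 = 1.590/6 = 0.2650
Smallest n/ν is O2 → limiting reagent.
n(H2O) = (4/6) × 1.590 = 1.060 mol

1.060 mol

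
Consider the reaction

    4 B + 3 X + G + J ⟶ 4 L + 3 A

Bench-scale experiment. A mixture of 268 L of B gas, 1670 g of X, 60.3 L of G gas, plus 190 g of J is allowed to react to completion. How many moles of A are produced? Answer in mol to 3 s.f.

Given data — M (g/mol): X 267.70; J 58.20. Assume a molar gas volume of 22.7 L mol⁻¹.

n(B) = 268.0 / 22.7 = 11.81 mol
n(X) = 1670 / 267.70 = 6.238 mol
n(G) = 60.30 / 22.7 = 2.656 mol
n(J) = 190.0 / 58.20 = 3.265 mol
n/ν → B: 2.953, X: 2.079, G: 2.656, J: 3.265; X is limiting.
n(A) = (3/3) × 6.238 = 6.238 mol

6.24 mol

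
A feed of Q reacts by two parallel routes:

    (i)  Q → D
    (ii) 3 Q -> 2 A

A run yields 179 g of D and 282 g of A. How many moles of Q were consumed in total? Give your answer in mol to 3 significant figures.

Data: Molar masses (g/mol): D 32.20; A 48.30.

14.3 mol

n(D) = 179 / 32.20 = 5.559 mol
n(A) = 282 / 48.30 = 5.839 mol
n(Q) via (i) = (1/1)×5.559 = 5.559 mol
n(Q) via (ii) = (3/2)×5.839 = 8.759 mol
total n(Q) = 5.559 + 8.759 = 14.32 mol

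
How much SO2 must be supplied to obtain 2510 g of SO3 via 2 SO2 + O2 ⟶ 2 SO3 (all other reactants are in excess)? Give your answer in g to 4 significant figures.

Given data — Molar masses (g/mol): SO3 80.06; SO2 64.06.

2008 g

n(SO3) = 2510 / 80.06 = 31.35 mol
n(SO2) = (2/2) × 31.35 = 31.35 mol
mass = 31.35 × 64.06 = 2008 g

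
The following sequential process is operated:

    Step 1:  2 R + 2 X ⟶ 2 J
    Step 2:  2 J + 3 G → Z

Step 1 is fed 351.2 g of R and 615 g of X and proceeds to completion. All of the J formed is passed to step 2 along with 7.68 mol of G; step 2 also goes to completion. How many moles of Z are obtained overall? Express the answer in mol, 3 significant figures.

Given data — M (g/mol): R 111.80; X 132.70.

1.57 mol

Step 1:
n(R) = 351.2 / 111.80 = 3.141 mol
n(X) = 615.0 / 132.70 = 4.635 mol
n/ν for R = 3.141/2 = 1.571
n/ν for X = 4.635/2 = 2.318
Smallest n/ν is R → limiting reagent.
n(J) produced = (2/2) × 3.141 = 3.141 mol
Step 2:
n(J) available = 3.141 mol
n(G) = 7.680 mol
n/ν for J = 3.141/2 = 1.571
n/ν for G = 7.680/3 = 2.560
Smallest n/ν is J → limiting reagent.
n(Z) = (1/2) × 3.141 = 1.571 mol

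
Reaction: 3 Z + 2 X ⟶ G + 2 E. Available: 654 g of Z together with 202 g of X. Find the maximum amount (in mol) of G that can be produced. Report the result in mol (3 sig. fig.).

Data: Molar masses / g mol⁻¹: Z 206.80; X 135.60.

0.745 mol

n(Z) = 654.0 / 206.80 = 3.162 mol
n(X) = 202.0 / 135.60 = 1.490 mol
n/ν for Z = 3.162/3 = 1.054
n/ν for X = 1.490/2 = 0.7450
Smallest n/ν is X → limiting reagent.
n(G) = (1/2) × 1.490 = 0.7450 mol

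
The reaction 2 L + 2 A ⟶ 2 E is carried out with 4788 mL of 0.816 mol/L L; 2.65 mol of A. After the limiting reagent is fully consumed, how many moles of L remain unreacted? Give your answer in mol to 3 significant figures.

n(L) = 0.816 × 4788/1000 = 3.907 mol
n(A) = 2.650 mol
n/ν for L = 3.907/2 = 1.954
n/ν for A = 2.650/2 = 1.325
Smallest n/ν is A → limiting reagent.
L consumed = (2/2) × 2.650 = 2.650 mol
L remaining = 3.907 − 2.650 = 1.257 mol

1.26 mol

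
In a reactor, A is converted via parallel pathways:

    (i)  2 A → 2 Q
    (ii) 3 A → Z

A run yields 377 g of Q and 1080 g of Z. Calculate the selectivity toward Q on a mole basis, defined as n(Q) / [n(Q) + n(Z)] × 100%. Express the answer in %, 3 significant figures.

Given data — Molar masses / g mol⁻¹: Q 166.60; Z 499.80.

n(Q) = 377 / 166.60 = 2.263 mol
n(Z) = 1080 / 499.80 = 2.161 mol
selectivity = 2.263/(2.263+2.161) × 100 = 51.15 %

51.2 %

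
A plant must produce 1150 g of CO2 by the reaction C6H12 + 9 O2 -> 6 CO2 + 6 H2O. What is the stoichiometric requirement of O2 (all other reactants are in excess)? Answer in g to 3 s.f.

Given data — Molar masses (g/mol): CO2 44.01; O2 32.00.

1250 g

n(CO2) = 1150 / 44.01 = 26.13 mol
n(O2) = (9/6) × 26.13 = 39.20 mol
mass = 39.20 × 32.00 = 1254 g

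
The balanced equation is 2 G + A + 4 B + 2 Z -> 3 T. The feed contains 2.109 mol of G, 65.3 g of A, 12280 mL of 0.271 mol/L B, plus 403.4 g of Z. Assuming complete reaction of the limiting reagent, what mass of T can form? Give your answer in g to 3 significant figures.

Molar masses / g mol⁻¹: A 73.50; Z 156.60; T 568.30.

1420 g

n(G) = 2.109 mol
n(A) = 65.30 / 73.50 = 0.8884 mol
n(B) = 0.271 × 12280/1000 = 3.328 mol
n(Z) = 403.4 / 156.60 = 2.576 mol
n/ν → G: 1.055, A: 0.8884, B: 0.8320, Z: 1.288; B is limiting.
n(T) = (3/4) × 3.328 = 2.496 mol
mass = 2.496 × 568.30 = 1418 g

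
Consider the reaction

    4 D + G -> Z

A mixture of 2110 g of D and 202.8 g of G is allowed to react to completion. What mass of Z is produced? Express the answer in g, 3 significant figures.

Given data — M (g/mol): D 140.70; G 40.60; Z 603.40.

2260 g

n(D) = 2110 / 140.70 = 15.00 mol
n(G) = 202.8 / 40.60 = 4.995 mol
n/ν for D = 15.00/4 = 3.750
n/ν for G = 4.995/1 = 4.995
Smallest n/ν is D → limiting reagent.
n(Z) = (1/4) × 15.00 = 3.750 mol
mass = 3.750 × 603.40 = 2263 g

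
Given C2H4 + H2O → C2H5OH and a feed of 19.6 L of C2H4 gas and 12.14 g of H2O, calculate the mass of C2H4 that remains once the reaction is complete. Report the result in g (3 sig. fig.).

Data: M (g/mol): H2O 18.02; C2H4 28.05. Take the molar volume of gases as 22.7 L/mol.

n(C2H4) = 19.60 / 22.7 = 0.8634 mol
n(H2O) = 12.14 / 18.02 = 0.6737 mol
n/ν → C2H4: 0.8634, H2O: 0.6737; H2O is limiting.
C2H4 consumed = (1/1) × 0.6737 = 0.6737 mol
C2H4 remaining = 0.8634 − 0.6737 = 0.1897 mol
mass = 0.1897 × 28.05 = 5.321 g

5.32 g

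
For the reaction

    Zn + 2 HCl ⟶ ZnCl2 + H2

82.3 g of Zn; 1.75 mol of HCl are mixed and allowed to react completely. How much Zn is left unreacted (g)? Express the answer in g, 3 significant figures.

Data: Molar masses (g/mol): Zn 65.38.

25.1 g

n(Zn) = 82.30 / 65.38 = 1.259 mol
n(HCl) = 1.750 mol
n/ν → Zn: 1.259, HCl: 0.8750; HCl is limiting.
Zn consumed = (1/2) × 1.750 = 0.8750 mol
Zn remaining = 1.259 − 0.8750 = 0.3840 mol
mass = 0.3840 × 65.38 = 25.11 g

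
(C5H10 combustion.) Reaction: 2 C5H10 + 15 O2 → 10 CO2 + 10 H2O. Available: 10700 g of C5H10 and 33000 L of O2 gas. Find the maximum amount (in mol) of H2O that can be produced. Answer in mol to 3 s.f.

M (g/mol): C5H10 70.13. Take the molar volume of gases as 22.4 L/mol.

n(C5H10) = 10700 / 70.13 = 152.6 mol
n(O2) = 33000 / 22.4 = 1473 mol
n/ν for C5H10 = 152.6/2 = 76.30
n/ν for O2 = 1473/15 = 98.20
Smallest n/ν is C5H10 → limiting reagent.
n(H2O) = (10/2) × 152.6 = 763.0 mol

763 mol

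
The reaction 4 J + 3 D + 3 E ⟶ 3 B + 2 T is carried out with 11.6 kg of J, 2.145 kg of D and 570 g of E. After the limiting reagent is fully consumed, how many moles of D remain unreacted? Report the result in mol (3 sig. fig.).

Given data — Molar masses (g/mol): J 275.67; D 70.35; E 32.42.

12.9 mol

n(J) = 11.60×1000 / 275.67 = 42.08 mol
n(D) = 2.145×1000 / 70.35 = 30.49 mol
n(E) = 570.0 / 32.42 = 17.58 mol
n/ν → J: 10.52, D: 10.16, E: 5.860; E is limiting.
D consumed = (3/3) × 17.58 = 17.58 mol
D remaining = 30.49 − 17.58 = 12.91 mol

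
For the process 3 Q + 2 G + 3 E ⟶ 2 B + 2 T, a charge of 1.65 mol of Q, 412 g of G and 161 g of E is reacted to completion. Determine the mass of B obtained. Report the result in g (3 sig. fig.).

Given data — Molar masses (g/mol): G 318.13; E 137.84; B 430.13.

335 g

n(Q) = 1.650 mol
n(G) = 412.0 / 318.13 = 1.295 mol
n(E) = 161.0 / 137.84 = 1.168 mol
n/ν for Q = 1.650/3 = 0.5500
n/ν for G = 1.295/2 = 0.6475
n/ν for E = 1.168/3 = 0.3893
Smallest n/ν is E → limiting reagent.
n(B) = (2/3) × 1.168 = 0.7787 mol
mass = 0.7787 × 430.13 = 334.9 g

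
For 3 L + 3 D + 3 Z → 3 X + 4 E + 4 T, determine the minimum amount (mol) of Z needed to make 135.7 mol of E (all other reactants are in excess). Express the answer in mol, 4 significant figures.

n(E) = 135.7 mol
n(Z) = (3/4) × 135.7 = 101.8 mol

101.8 mol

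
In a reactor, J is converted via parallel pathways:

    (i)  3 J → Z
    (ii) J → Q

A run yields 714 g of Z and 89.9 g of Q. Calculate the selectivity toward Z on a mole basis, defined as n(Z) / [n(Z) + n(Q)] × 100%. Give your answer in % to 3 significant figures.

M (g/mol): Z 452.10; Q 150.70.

72.6 %

n(Z) = 714 / 452.10 = 1.579 mol
n(Q) = 89.9 / 150.70 = 0.5965 mol
selectivity = 1.579/(1.579+0.5965) × 100 = 72.58 %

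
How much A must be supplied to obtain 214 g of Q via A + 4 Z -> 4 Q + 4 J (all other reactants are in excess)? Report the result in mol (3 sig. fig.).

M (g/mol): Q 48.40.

1.11 mol

n(Q) = 214 / 48.40 = 4.421 mol
n(A) = (1/4) × 4.421 = 1.105 mol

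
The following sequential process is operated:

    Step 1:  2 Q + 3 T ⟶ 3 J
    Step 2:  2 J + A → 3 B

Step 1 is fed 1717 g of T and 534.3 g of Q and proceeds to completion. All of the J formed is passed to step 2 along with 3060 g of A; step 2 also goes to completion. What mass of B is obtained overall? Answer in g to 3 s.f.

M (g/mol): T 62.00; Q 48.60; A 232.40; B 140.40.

3470 g

Step 1:
n(T) = 1717 / 62.00 = 27.69 mol
n(Q) = 534.3 / 48.60 = 10.99 mol
n/ν → T: 9.230, Q: 5.495; Q is limiting.
n(J) produced = (3/2) × 10.99 = 16.49 mol
Step 2:
n(J) available = 16.49 mol
n(A) = 3060 / 232.40 = 13.17 mol
n/ν → J: 8.245, A: 13.17; J is limiting.
n(B) = (3/2) × 16.49 = 24.74 mol
mass = 24.74 × 140.40 = 3473 g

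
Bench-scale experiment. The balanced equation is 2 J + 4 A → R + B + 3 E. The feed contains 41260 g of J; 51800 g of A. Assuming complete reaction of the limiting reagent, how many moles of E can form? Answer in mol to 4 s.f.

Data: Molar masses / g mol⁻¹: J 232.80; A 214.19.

181.4 mol

n(J) = 41260 / 232.80 = 177.2 mol
n(A) = 51800 / 214.19 = 241.8 mol
n/ν → J: 88.60, A: 60.45; A is limiting.
n(E) = (3/4) × 241.8 = 181.4 mol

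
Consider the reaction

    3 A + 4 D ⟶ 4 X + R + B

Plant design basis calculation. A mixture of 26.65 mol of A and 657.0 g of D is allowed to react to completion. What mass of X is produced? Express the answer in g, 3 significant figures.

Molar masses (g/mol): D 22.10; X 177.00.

5260 g

n(A) = 26.65 mol
n(D) = 657.0 / 22.10 = 29.73 mol
n/ν for A = 26.65/3 = 8.883
n/ν for D = 29.73/4 = 7.433
Smallest n/ν is D → limiting reagent.
n(X) = (4/4) × 29.73 = 29.73 mol
mass = 29.73 × 177.00 = 5262 g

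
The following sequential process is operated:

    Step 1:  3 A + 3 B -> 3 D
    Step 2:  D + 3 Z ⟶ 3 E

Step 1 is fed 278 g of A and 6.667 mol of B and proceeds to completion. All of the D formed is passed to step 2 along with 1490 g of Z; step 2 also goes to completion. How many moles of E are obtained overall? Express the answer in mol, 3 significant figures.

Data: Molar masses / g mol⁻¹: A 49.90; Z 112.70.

Step 1:
n(A) = 278.0 / 49.90 = 5.571 mol
n(B) = 6.667 mol
n/ν for A = 5.571/3 = 1.857
n/ν for B = 6.667/3 = 2.222
Smallest n/ν is A → limiting reagent.
n(D) produced = (3/3) × 5.571 = 5.571 mol
Step 2:
n(D) available = 5.571 mol
n(Z) = 1490 / 112.70 = 13.22 mol
n/ν for D = 5.571/1 = 5.571
n/ν for Z = 13.22/3 = 4.407
Smallest n/ν is Z → limiting reagent.
n(E) = (3/3) × 13.22 = 13.22 mol

13.2 mol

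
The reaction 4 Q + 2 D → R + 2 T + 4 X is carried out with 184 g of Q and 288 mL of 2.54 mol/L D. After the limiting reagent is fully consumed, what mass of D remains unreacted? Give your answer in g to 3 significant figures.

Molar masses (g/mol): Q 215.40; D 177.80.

n(Q) = 184.0 / 215.40 = 0.8542 mol
n(D) = 2.54 × 288.0/1000 = 0.7315 mol
n/ν for Q = 0.8542/4 = 0.2136
n/ν for D = 0.7315/2 = 0.3658
Smallest n/ν is Q → limiting reagent.
D consumed = (2/4) × 0.8542 = 0.4271 mol
D remaining = 0.7315 − 0.4271 = 0.3044 mol
mass = 0.3044 × 177.80 = 54.12 g

54.1 g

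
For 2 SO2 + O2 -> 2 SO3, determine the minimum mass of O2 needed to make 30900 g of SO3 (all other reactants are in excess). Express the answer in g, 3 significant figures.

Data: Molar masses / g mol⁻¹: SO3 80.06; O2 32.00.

6180 g

n(SO3) = 30900 / 80.06 = 386.0 mol
n(O2) = (1/2) × 386.0 = 193.0 mol
mass = 193.0 × 32.00 = 6176 g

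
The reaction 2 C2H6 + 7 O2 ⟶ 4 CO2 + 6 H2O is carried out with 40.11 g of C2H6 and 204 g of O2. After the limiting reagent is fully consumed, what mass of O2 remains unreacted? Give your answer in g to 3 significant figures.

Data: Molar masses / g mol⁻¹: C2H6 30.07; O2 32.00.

54.6 g

n(C2H6) = 40.11 / 30.07 = 1.334 mol
n(O2) = 204.0 / 32.00 = 6.375 mol
n/ν → C2H6: 0.6670, O2: 0.9107; C2H6 is limiting.
O2 consumed = (7/2) × 1.334 = 4.669 mol
O2 remaining = 6.375 − 4.669 = 1.706 mol
mass = 1.706 × 32.00 = 54.59 g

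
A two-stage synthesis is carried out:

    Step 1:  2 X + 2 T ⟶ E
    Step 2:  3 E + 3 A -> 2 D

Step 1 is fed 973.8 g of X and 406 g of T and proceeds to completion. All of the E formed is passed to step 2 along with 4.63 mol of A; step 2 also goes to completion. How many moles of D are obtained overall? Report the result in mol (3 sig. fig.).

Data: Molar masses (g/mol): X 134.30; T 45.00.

Step 1:
n(X) = 973.8 / 134.30 = 7.251 mol
n(T) = 406.0 / 45.00 = 9.022 mol
n/ν for X = 7.251/2 = 3.626
n/ν for T = 9.022/2 = 4.511
Smallest n/ν is X → limiting reagent.
n(E) produced = (1/2) × 7.251 = 3.626 mol
Step 2:
n(E) available = 3.626 mol
n(A) = 4.630 mol
n/ν for E = 3.626/3 = 1.209
n/ν for A = 4.630/3 = 1.543
Smallest n/ν is E → limiting reagent.
n(D) = (2/3) × 3.626 = 2.417 mol

2.42 mol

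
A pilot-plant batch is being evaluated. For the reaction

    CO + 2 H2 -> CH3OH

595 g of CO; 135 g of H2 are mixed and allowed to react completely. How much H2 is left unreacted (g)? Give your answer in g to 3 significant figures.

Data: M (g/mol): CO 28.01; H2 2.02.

49.2 g

n(CO) = 595.0 / 28.01 = 21.24 mol
n(H2) = 135.0 / 2.02 = 66.83 mol
n/ν → CO: 21.24, H2: 33.42; CO is limiting.
H2 consumed = (2/1) × 21.24 = 42.48 mol
H2 remaining = 66.83 − 42.48 = 24.35 mol
mass = 24.35 × 2.02 = 49.19 g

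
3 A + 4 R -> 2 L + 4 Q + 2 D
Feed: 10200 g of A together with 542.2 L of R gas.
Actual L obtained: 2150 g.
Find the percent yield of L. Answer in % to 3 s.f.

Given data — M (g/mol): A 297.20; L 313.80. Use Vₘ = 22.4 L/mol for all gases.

56.6 %

n(A) = 10200 / 297.20 = 34.32 mol
n(R) = 542.2 / 22.4 = 24.21 mol
n/ν → A: 11.44, R: 6.053; R is limiting.
theoretical n(L) = (2/4) × 24.21 = 12.11 mol → 3800 g
% yield = 2150 / 3800 × 100 = 56.58 %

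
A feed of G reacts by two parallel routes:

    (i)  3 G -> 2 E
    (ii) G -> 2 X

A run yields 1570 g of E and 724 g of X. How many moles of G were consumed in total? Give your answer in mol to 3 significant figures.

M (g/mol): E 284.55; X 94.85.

n(E) = 1570 / 284.55 = 5.517 mol
n(X) = 724 / 94.85 = 7.633 mol
n(G) via (i) = (3/2)×5.517 = 8.276 mol
n(G) via (ii) = (1/2)×7.633 = 3.817 mol
total n(G) = 8.276 + 3.817 = 12.09 mol

12.1 mol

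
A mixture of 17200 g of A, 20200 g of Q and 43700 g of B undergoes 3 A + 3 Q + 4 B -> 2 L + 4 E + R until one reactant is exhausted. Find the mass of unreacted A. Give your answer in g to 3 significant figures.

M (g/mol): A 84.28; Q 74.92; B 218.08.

4530 g

n(A) = 17200 / 84.28 = 204.1 mol
n(Q) = 20200 / 74.92 = 269.6 mol
n(B) = 43700 / 218.08 = 200.4 mol
n/ν for A = 204.1/3 = 68.03
n/ν for Q = 269.6/3 = 89.87
n/ν for B = 200.4/4 = 50.10
Smallest n/ν is B → limiting reagent.
A consumed = (3/4) × 200.4 = 150.3 mol
A remaining = 204.1 − 150.3 = 53.80 mol
mass = 53.80 × 84.28 = 4534 g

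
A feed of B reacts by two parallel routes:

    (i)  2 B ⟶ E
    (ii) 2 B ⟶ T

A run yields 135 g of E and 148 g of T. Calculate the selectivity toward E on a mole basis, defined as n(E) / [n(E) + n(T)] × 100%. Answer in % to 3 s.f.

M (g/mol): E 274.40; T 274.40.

n(E) = 135 / 274.40 = 0.4920 mol
n(T) = 148 / 274.40 = 0.5394 mol
selectivity = 0.4920/(0.4920+0.5394) × 100 = 47.70 %

47.7 %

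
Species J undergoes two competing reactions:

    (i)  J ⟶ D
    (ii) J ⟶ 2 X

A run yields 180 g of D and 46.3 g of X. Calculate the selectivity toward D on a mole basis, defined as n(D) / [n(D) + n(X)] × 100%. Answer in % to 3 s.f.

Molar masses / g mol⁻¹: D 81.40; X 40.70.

66.0 %

n(D) = 180 / 81.40 = 2.211 mol
n(X) = 46.3 / 40.70 = 1.138 mol
selectivity = 2.211/(2.211+1.138) × 100 = 66.02 %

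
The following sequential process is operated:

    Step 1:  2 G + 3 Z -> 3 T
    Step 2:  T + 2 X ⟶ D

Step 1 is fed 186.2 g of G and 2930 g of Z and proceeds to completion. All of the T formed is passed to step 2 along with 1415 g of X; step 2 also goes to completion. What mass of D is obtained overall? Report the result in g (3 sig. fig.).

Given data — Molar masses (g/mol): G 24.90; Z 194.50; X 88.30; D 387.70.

3110 g

Step 1:
n(G) = 186.2 / 24.90 = 7.478 mol
n(Z) = 2930 / 194.50 = 15.06 mol
n/ν for G = 7.478/2 = 3.739
n/ν for Z = 15.06/3 = 5.020
Smallest n/ν is G → limiting reagent.
n(T) produced = (3/2) × 7.478 = 11.22 mol
Step 2:
n(T) available = 11.22 mol
n(X) = 1415 / 88.30 = 16.02 mol
n/ν for T = 11.22/1 = 11.22
n/ν for X = 16.02/2 = 8.010
Smallest n/ν is X → limiting reagent.
n(D) = (1/2) × 16.02 = 8.010 mol
mass = 8.010 × 387.70 = 3105 g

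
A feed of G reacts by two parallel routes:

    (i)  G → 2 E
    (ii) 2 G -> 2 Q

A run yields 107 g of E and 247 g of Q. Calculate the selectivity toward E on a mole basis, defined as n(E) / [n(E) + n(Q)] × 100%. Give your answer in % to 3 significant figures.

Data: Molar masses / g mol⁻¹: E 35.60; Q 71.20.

46.4 %

n(E) = 107 / 35.60 = 3.006 mol
n(Q) = 247 / 71.20 = 3.469 mol
selectivity = 3.006/(3.006+3.469) × 100 = 46.42 %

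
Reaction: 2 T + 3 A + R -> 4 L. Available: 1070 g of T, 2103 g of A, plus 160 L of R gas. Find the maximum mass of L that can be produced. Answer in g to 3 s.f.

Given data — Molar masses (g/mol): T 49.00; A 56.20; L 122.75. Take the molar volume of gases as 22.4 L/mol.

3510 g

n(T) = 1070 / 49.00 = 21.84 mol
n(A) = 2103 / 56.20 = 37.42 mol
n(R) = 160.0 / 22.4 = 7.143 mol
n/ν for T = 21.84/2 = 10.92
n/ν for A = 37.42/3 = 12.47
n/ν for R = 7.143/1 = 7.143
Smallest n/ν is R → limiting reagent.
n(L) = (4/1) × 7.143 = 28.57 mol
mass = 28.57 × 122.75 = 3507 g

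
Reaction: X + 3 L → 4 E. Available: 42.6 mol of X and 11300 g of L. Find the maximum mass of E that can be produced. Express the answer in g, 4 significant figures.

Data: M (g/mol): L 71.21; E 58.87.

10030 g

n(X) = 42.60 mol
n(L) = 11300 / 71.21 = 158.7 mol
n/ν for X = 42.60/1 = 42.60
n/ν for L = 158.7/3 = 52.90
Smallest n/ν is X → limiting reagent.
n(E) = (4/1) × 42.60 = 170.4 mol
mass = 170.4 × 58.87 = 10030 g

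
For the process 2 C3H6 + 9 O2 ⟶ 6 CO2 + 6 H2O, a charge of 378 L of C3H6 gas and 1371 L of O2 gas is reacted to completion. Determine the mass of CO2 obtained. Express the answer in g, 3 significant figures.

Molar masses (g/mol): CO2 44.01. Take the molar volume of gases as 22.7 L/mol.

n(C3H6) = 378.0 / 22.7 = 16.65 mol
n(O2) = 1371 / 22.7 = 60.40 mol
n/ν for C3H6 = 16.65/2 = 8.325
n/ν for O2 = 60.40/9 = 6.711
Smallest n/ν is O2 → limiting reagent.
n(CO2) = (6/9) × 60.40 = 40.27 mol
mass = 40.27 × 44.01 = 1772 g

1770 g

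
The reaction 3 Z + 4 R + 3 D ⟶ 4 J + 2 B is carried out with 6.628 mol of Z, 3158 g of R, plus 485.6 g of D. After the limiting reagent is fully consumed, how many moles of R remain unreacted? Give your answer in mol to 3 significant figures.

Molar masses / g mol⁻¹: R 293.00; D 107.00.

4.73 mol

n(Z) = 6.628 mol
n(R) = 3158 / 293.00 = 10.78 mol
n(D) = 485.6 / 107.00 = 4.538 mol
n/ν for Z = 6.628/3 = 2.209
n/ν for R = 10.78/4 = 2.695
n/ν for D = 4.538/3 = 1.513
Smallest n/ν is D → limiting reagent.
R consumed = (4/3) × 4.538 = 6.051 mol
R remaining = 10.78 − 6.051 = 4.729 mol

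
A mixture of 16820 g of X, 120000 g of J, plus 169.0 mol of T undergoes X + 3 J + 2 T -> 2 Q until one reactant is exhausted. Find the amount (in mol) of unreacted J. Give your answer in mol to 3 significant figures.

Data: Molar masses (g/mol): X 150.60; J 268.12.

194 mol

n(X) = 16820 / 150.60 = 111.7 mol
n(J) = 120000 / 268.12 = 447.6 mol
n(T) = 169.0 mol
n/ν → X: 111.7, J: 149.2, T: 84.50; T is limiting.
J consumed = (3/2) × 169.0 = 253.5 mol
J remaining = 447.6 − 253.5 = 194.1 mol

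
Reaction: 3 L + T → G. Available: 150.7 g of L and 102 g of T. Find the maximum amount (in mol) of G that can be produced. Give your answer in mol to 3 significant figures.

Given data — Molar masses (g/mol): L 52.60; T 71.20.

n(L) = 150.7 / 52.60 = 2.865 mol
n(T) = 102.0 / 71.20 = 1.433 mol
n/ν for L = 2.865/3 = 0.9550
n/ν for T = 1.433/1 = 1.433
Smallest n/ν is L → limiting reagent.
n(G) = (1/3) × 2.865 = 0.9550 mol

0.955 mol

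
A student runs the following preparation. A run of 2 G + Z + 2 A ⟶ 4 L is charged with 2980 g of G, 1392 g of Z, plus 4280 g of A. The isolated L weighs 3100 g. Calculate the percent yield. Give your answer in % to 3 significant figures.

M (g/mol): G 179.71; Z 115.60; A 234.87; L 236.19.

39.6 %

n(G) = 2980 / 179.71 = 16.58 mol
n(Z) = 1392 / 115.60 = 12.04 mol
n(A) = 4280 / 234.87 = 18.22 mol
n/ν → G: 8.290, Z: 12.04, A: 9.110; G is limiting.
theoretical n(L) = (4/2) × 16.58 = 33.16 mol → 7832 g
% yield = 3100 / 7832 × 100 = 39.58 %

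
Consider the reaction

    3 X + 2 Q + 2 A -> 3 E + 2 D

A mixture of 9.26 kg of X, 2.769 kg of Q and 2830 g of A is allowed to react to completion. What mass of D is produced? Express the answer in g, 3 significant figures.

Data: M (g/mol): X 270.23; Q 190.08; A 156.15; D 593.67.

8650 g

n(X) = 9.260×1000 / 270.23 = 34.27 mol
n(Q) = 2.769×1000 / 190.08 = 14.57 mol
n(A) = 2830 / 156.15 = 18.12 mol
n/ν for X = 34.27/3 = 11.42
n/ν for Q = 14.57/2 = 7.285
n/ν for A = 18.12/2 = 9.060
Smallest n/ν is Q → limiting reagent.
n(D) = (2/2) × 14.57 = 14.57 mol
mass = 14.57 × 593.67 = 8650 g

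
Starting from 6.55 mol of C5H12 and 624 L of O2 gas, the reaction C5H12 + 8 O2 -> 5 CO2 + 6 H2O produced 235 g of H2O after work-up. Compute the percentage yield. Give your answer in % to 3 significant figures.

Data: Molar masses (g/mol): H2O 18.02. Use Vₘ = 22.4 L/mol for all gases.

62.4 %

n(C5H12) = 6.550 mol
n(O2) = 624.0 / 22.4 = 27.86 mol
n/ν → C5H12: 6.550, O2: 3.483; O2 is limiting.
theoretical n(H2O) = (6/8) × 27.86 = 20.90 mol → 376.6 g
% yield = 235 / 376.6 × 100 = 62.40 %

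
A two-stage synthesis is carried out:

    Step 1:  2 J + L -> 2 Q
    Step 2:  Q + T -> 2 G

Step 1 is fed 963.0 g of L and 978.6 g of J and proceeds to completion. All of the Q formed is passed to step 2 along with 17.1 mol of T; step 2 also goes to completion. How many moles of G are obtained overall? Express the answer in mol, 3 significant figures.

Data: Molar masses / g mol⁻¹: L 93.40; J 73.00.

Step 1:
n(L) = 963.0 / 93.40 = 10.31 mol
n(J) = 978.6 / 73.00 = 13.41 mol
n/ν for L = 10.31/1 = 10.31
n/ν for J = 13.41/2 = 6.705
Smallest n/ν is J → limiting reagent.
n(Q) produced = (2/2) × 13.41 = 13.41 mol
Step 2:
n(Q) available = 13.41 mol
n(T) = 17.10 mol
n/ν for Q = 13.41/1 = 13.41
n/ν for T = 17.10/1 = 17.10
Smallest n/ν is Q → limiting reagent.
n(G) = (2/1) × 13.41 = 26.82 mol

26.8 mol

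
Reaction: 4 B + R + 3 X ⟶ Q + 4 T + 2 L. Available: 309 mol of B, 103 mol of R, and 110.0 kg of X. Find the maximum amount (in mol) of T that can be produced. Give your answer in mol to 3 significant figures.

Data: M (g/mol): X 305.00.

309 mol

n(B) = 309.0 mol
n(R) = 103.0 mol
n(X) = 110.0×1000 / 305.00 = 360.7 mol
n/ν for B = 309.0/4 = 77.25
n/ν for R = 103.0/1 = 103.0
n/ν for X = 360.7/3 = 120.2
Smallest n/ν is B → limiting reagent.
n(T) = (4/4) × 309.0 = 309.0 mol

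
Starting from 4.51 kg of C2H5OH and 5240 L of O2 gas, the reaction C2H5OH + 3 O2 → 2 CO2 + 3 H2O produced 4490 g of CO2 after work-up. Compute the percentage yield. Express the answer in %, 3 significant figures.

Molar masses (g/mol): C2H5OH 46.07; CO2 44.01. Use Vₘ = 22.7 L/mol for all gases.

n(C2H5OH) = 4.510×1000 / 46.07 = 97.89 mol
n(O2) = 5240 / 22.7 = 230.8 mol
n/ν → C2H5OH: 97.89, O2: 76.93; O2 is limiting.
theoretical n(CO2) = (2/3) × 230.8 = 153.9 mol → 6773 g
% yield = 4490 / 6773 × 100 = 66.29 %

66.3 %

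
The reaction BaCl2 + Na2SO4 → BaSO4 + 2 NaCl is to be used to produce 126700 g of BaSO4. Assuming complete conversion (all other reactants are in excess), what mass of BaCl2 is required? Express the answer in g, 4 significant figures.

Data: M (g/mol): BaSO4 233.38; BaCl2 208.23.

113000 g

n(BaSO4) = 126700 / 233.38 = 542.9 mol
n(BaCl2) = (1/1) × 542.9 = 542.9 mol
mass = 542.9 × 208.23 = 113000 g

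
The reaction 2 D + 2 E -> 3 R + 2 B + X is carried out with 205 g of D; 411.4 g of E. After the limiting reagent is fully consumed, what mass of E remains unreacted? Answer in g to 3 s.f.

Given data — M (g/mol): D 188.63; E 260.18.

n(D) = 205.0 / 188.63 = 1.087 mol
n(E) = 411.4 / 260.18 = 1.581 mol
n/ν for D = 1.087/2 = 0.5435
n/ν for E = 1.581/2 = 0.7905
Smallest n/ν is D → limiting reagent.
E consumed = (2/2) × 1.087 = 1.087 mol
E remaining = 1.581 − 1.087 = 0.4940 mol
mass = 0.4940 × 260.18 = 128.5 g

129 g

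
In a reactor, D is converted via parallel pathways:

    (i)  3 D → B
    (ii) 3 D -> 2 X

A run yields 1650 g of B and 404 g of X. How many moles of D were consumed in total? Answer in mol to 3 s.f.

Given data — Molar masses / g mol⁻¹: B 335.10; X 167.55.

18.4 mol

n(B) = 1650 / 335.10 = 4.924 mol
n(X) = 404 / 167.55 = 2.411 mol
n(D) via (i) = (3/1)×4.924 = 14.77 mol
n(D) via (ii) = (3/2)×2.411 = 3.617 mol
total n(D) = 14.77 + 3.617 = 18.39 mol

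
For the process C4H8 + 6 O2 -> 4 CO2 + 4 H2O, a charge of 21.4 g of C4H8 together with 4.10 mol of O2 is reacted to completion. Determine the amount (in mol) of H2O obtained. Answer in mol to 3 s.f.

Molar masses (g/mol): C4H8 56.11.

n(C4H8) = 21.40 / 56.11 = 0.3814 mol
n(O2) = 4.100 mol
n/ν for C4H8 = 0.3814/1 = 0.3814
n/ν for O2 = 4.100/6 = 0.6833
Smallest n/ν is C4H8 → limiting reagent.
n(H2O) = (4/1) × 0.3814 = 1.526 mol

1.53 mol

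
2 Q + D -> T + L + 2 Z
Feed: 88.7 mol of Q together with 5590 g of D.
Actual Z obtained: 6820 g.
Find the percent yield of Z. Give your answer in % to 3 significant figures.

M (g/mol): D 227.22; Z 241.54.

57.4 %

n(Q) = 88.70 mol
n(D) = 5590 / 227.22 = 24.60 mol
n/ν for Q = 88.70/2 = 44.35
n/ν for D = 24.60/1 = 24.60
Smallest n/ν is D → limiting reagent.
theoretical n(Z) = (2/1) × 24.60 = 49.20 mol → 11880 g
% yield = 6820 / 11880 × 100 = 57.41 %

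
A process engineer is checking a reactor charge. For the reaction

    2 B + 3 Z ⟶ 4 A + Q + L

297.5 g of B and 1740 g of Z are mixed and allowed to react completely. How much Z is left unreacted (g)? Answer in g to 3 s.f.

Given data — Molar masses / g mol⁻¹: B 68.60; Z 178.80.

577 g

n(B) = 297.5 / 68.60 = 4.337 mol
n(Z) = 1740 / 178.80 = 9.732 mol
n/ν for B = 4.337/2 = 2.169
n/ν for Z = 9.732/3 = 3.244
Smallest n/ν is B → limiting reagent.
Z consumed = (3/2) × 4.337 = 6.506 mol
Z remaining = 9.732 − 6.506 = 3.226 mol
mass = 3.226 × 178.80 = 576.8 g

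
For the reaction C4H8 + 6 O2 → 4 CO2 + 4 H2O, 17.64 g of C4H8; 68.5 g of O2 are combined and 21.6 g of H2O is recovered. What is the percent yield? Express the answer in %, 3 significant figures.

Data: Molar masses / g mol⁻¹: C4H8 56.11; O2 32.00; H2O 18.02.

95.3 %

n(C4H8) = 17.64 / 56.11 = 0.3144 mol
n(O2) = 68.50 / 32.00 = 2.141 mol
n/ν for C4H8 = 0.3144/1 = 0.3144
n/ν for O2 = 2.141/6 = 0.3568
Smallest n/ν is C4H8 → limiting reagent.
theoretical n(H2O) = (4/1) × 0.3144 = 1.258 mol → 22.67 g
% yield = 21.6 / 22.67 × 100 = 95.28 %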